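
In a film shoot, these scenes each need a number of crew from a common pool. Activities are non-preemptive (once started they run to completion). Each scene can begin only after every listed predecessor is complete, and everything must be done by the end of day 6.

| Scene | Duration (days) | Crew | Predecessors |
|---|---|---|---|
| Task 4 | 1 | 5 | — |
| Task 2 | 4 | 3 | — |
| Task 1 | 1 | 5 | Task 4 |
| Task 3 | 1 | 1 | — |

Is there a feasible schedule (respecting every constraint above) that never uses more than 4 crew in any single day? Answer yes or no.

The minimum achievable peak is 5; 4 < 5, so no feasible schedule stays within the cap.

no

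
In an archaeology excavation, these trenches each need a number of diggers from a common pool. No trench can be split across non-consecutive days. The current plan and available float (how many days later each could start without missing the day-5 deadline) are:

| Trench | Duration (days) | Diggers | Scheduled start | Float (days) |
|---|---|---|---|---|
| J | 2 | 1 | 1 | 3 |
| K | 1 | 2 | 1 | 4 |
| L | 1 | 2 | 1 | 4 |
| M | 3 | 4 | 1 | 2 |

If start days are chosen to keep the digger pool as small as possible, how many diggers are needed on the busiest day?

4

Early-start (J@1, K@1, L@1, M@1) gives peak 9: d1:9  d2:5  d3:4  d4:0  d5:0.
Shift L→2, M→3.
Schedule J@1, K@1, L@2, M@3: d1:3  d2:3  d3:4  d4:4  d5:4 — peak 4.
Total digger-days = 18 over 5 days ⇒ peak ≥ ⌈18/5⌉ = 4, so 4 is optimal.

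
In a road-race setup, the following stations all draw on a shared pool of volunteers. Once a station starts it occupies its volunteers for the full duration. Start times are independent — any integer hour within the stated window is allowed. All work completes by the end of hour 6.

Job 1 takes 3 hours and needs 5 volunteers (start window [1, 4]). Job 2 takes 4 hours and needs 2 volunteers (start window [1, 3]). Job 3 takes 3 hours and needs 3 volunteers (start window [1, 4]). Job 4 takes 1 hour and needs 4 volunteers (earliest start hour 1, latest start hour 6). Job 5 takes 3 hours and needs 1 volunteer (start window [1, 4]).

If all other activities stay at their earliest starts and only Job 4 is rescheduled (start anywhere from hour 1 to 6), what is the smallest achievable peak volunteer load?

11

Job 4@1: h1:15  h2:11  h3:11  h4:2  h5:0  h6:0 → peak 15
Job 4@2: h1:11  h2:15  h3:11  h4:2  h5:0  h6:0 → peak 15
Job 4@3: h1:11  h2:11  h3:15  h4:2  h5:0  h6:0 → peak 15
Job 4@4: h1:11  h2:11  h3:11  h4:6  h5:0  h6:0 → peak 11
Job 4@5: h1:11  h2:11  h3:11  h4:2  h5:4  h6:0 → peak 11
Job 4@6: h1:11  h2:11  h3:11  h4:2  h5:0  h6:4 → peak 11
Best is Job 4@4, peak 11.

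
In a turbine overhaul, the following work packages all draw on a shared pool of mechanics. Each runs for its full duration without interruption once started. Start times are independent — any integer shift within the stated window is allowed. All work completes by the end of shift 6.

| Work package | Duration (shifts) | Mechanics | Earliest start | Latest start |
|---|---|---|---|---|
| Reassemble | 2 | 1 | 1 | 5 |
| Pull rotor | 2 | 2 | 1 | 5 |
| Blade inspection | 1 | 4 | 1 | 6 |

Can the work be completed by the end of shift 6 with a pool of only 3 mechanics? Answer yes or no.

no

The minimum achievable peak is 4; 3 < 4, so no feasible schedule stays within the cap.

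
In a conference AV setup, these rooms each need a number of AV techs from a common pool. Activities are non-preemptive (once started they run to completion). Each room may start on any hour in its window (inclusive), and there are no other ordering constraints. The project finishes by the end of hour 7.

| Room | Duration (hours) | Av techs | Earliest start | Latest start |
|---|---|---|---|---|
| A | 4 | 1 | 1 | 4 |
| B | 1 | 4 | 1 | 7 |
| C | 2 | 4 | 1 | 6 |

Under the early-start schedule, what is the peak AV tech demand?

Early-start schedule: A@1, B@1, C@1.
Load per hour: hour 1: 9, hour 2: 5, hour 3: 1, hour 4: 1, hour 5: 0, hour 6: 0, hour 7: 0.
Peak is 9.

9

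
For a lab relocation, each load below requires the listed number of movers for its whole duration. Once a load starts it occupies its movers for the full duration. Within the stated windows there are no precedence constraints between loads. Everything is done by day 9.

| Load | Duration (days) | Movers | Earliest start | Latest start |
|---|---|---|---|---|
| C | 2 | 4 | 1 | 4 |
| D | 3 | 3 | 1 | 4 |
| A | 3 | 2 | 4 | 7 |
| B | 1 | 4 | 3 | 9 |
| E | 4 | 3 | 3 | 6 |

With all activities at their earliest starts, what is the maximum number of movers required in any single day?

10

Early-start schedule: C@1, D@1, A@4, B@3, E@3.
Load per day: day 1: 7, day 2: 7, day 3: 10, day 4: 5, day 5: 5, day 6: 5, day 7: 0, day 8: 0, day 9: 0.
Peak is 10.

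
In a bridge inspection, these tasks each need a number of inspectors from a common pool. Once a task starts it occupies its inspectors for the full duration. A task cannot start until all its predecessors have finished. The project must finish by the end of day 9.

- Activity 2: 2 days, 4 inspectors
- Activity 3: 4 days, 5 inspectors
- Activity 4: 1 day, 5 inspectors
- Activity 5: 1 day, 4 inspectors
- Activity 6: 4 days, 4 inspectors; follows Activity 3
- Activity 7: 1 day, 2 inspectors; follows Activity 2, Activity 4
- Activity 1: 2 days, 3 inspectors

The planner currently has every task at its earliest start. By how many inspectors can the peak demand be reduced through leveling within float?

Early-start peak: d1:21  d2:12  d3:7  d4:5  d5:4  d6:4  d7:4  d8:4  d9:0 ⇒ 21.
Leveled (Activity 2@6, Activity 3@1, Activity 4@5, Activity 5@8, Activity 6@6, Activity 7@9, Activity 1@1): d1:8  d2:8  d3:5  d4:5  d5:5  d6:8  d7:8  d8:8  d9:6 ⇒ 8.
Reduction 21 − 8 = 13.

13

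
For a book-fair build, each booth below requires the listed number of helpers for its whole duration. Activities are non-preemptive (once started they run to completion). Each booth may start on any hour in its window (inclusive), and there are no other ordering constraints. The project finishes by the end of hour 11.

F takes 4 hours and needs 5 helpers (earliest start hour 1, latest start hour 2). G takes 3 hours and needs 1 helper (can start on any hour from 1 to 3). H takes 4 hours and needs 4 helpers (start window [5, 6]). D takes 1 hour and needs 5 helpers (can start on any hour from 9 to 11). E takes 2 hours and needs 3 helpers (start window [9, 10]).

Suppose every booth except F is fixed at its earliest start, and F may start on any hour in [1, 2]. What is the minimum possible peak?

8

F@1: h1:6  h2:6  h3:6  h4:5  h5:4  h6:4  h7:4  h8:4  h9:8  h10:3  h11:0 → peak 8
F@2: h1:1  h2:6  h3:6  h4:5  h5:9  h6:4  h7:4  h8:4  h9:8  h10:3  h11:0 → peak 9
Best is F@1, peak 8.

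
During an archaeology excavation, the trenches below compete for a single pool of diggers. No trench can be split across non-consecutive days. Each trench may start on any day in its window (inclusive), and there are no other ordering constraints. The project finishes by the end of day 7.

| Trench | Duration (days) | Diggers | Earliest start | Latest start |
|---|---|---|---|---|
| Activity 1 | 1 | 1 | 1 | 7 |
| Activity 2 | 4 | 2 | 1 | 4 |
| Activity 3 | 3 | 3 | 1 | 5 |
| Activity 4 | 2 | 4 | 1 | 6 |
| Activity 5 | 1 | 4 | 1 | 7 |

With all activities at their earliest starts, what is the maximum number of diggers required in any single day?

Early-start schedule: Activity 1@1, Activity 2@1, Activity 3@1, Activity 4@1, Activity 5@1.
Load per day: day 1: 14, day 2: 9, day 3: 5, day 4: 2, day 5: 0, day 6: 0, day 7: 0.
Peak is 14.

14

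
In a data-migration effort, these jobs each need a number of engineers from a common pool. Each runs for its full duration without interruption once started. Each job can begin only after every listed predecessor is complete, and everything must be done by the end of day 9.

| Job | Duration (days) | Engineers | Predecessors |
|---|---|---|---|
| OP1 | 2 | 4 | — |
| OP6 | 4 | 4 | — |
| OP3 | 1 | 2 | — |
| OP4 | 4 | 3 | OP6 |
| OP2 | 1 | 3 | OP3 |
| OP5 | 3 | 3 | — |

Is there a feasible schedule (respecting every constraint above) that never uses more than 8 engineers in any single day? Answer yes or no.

Schedule OP1@5, OP6@1, OP3@1, OP4@5, OP2@2, OP5@7: d1:6  d2:7  d3:4  d4:4  d5:7  d6:7  d7:6  d8:6  d9:3 — peak 7 ≤ 8.

yes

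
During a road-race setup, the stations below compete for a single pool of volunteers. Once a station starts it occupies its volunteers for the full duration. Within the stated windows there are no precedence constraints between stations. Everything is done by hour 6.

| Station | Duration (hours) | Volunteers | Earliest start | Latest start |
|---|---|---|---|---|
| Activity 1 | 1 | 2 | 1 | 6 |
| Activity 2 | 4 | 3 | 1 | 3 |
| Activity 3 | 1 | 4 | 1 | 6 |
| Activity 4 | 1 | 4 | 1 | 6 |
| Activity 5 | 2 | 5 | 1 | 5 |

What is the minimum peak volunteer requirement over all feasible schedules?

Early-start (Activity 1@1, Activity 2@1, Activity 3@1, Activity 4@1, Activity 5@1) gives peak 18: h1:18  h2:8  h3:3  h4:3  h5:0  h6:0.
Shift Activity 3→2, Activity 4→3, Activity 5→5.
Schedule Activity 1@1, Activity 2@1, Activity 3@2, Activity 4@3, Activity 5@5: h1:5  h2:7  h3:7  h4:3  h5:5  h6:5 — peak 7.

7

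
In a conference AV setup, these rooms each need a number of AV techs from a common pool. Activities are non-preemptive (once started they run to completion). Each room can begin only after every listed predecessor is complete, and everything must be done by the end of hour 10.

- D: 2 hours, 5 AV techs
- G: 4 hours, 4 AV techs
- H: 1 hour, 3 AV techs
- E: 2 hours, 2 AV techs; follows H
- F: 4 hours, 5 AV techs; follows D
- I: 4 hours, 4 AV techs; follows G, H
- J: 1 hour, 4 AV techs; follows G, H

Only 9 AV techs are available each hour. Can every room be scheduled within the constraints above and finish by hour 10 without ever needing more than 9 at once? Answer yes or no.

Schedule D@1, G@1, H@3, E@4, F@5, I@6, J@9: h1:9  h2:9  h3:7  h4:6  h5:7  h6:9  h7:9  h8:9  h9:8  h10:0 — peak 9 ≤ 9.

yes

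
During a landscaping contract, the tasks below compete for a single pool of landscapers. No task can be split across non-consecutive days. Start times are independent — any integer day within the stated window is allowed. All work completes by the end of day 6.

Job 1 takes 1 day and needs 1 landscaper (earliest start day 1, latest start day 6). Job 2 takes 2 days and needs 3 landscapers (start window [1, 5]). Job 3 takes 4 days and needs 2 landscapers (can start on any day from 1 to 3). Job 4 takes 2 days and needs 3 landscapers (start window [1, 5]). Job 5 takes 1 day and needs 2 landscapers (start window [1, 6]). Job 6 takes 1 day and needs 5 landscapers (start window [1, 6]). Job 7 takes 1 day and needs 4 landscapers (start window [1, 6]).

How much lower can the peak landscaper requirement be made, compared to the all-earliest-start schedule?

Early-start peak: d1:20  d2:8  d3:2  d4:2  d5:0  d6:0 ⇒ 20.
Leveled (Job 1@1, Job 2@1, Job 3@1, Job 4@3, Job 5@5, Job 6@6, Job 7@5): d1:6  d2:5  d3:5  d4:5  d5:6  d6:5 ⇒ 6.
Reduction 20 − 6 = 14.

14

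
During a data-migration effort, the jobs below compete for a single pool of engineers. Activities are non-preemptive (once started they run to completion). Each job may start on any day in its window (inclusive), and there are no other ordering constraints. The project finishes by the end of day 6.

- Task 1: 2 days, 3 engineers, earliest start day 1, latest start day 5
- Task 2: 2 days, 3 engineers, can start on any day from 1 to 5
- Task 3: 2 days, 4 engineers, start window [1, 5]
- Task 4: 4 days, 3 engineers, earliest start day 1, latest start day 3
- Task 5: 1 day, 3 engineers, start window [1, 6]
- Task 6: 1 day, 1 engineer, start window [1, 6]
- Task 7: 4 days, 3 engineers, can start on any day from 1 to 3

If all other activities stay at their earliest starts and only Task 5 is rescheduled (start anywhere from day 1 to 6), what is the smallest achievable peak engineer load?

17

Task 5@1: d1:20  d2:16  d3:6  d4:6  d5:0  d6:0 → peak 20
Task 5@2: d1:17  d2:19  d3:6  d4:6  d5:0  d6:0 → peak 19
Task 5@3: d1:17  d2:16  d3:9  d4:6  d5:0  d6:0 → peak 17
Task 5@4: d1:17  d2:16  d3:6  d4:9  d5:0  d6:0 → peak 17
Task 5@5: d1:17  d2:16  d3:6  d4:6  d5:3  d6:0 → peak 17
Task 5@6: d1:17  d2:16  d3:6  d4:6  d5:0  d6:3 → peak 17
Best is Task 5@3, peak 17.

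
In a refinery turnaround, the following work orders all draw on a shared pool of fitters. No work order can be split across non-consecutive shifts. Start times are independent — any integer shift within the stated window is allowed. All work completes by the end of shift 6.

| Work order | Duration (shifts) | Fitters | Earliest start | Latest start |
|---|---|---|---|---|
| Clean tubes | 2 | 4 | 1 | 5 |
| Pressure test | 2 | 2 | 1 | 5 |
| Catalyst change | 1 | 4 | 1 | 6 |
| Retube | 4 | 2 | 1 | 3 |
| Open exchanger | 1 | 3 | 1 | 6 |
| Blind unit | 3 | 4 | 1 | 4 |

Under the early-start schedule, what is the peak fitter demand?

19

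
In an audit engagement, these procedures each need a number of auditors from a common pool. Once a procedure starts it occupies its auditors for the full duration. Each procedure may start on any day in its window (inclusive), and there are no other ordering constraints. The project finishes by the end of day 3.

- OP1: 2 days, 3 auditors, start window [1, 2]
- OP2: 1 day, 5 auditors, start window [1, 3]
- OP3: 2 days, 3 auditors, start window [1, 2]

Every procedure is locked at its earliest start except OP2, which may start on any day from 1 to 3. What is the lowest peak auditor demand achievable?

6

OP2@1: d1:11  d2:6  d3:0 → peak 11
OP2@2: d1:6  d2:11  d3:0 → peak 11
OP2@3: d1:6  d2:6  d3:5 → peak 6
Best is OP2@3, peak 6.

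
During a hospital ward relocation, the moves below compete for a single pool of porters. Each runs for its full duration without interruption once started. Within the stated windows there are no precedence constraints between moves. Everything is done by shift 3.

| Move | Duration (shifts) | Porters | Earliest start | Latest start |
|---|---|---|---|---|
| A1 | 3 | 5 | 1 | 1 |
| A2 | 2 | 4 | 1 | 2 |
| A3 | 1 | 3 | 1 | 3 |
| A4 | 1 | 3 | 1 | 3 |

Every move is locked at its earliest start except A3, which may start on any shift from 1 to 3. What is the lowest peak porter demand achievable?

12

A3@1: s1:15  s2:9  s3:5 → peak 15
A3@2: s1:12  s2:12  s3:5 → peak 12
A3@3: s1:12  s2:9  s3:8 → peak 12
Best is A3@2, peak 12.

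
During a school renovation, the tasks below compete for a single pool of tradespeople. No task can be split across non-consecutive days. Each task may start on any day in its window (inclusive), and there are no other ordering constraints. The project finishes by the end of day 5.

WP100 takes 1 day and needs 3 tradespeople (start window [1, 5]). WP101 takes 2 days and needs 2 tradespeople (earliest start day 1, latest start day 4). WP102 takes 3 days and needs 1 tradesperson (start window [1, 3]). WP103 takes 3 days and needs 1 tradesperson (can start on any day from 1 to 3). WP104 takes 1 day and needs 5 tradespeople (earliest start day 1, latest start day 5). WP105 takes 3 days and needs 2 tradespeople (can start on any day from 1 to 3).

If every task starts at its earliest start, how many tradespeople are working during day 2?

6

At early start, day 2 has: WP101, WP102, WP103, WP105.
Demand: 2 + 1 + 1 + 2 = 6.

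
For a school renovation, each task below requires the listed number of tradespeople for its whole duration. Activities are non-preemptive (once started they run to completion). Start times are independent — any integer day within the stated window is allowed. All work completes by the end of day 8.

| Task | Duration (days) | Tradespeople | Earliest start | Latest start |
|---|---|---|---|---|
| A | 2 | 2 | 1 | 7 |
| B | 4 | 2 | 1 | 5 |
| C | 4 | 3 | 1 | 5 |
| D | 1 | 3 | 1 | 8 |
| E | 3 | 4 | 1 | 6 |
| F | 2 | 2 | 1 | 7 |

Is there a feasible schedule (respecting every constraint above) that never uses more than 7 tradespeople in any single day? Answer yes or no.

Schedule A@1, B@3, C@1, D@5, E@6, F@7: d1:5  d2:5  d3:5  d4:5  d5:5  d6:6  d7:6  d8:6 — peak 6 ≤ 7.

yes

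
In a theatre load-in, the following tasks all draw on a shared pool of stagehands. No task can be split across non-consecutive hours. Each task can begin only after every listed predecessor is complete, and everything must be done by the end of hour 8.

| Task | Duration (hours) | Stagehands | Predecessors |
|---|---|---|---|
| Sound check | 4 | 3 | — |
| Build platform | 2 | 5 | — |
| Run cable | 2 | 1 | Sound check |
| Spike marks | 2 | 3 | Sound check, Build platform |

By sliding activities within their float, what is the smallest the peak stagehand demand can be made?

5

Early-start (Sound check@1, Build platform@1, Run cable@5, Spike marks@5) gives peak 8: h1:8  h2:8  h3:3  h4:3  h5:4  h6:4  h7:0  h8:0.
Shift Build platform→5, Run cable→7, Spike marks→7.
Schedule Sound check@1, Build platform@5, Run cable@7, Spike marks@7: h1:3  h2:3  h3:3  h4:3  h5:5  h6:5  h7:4  h8:4 — peak 5.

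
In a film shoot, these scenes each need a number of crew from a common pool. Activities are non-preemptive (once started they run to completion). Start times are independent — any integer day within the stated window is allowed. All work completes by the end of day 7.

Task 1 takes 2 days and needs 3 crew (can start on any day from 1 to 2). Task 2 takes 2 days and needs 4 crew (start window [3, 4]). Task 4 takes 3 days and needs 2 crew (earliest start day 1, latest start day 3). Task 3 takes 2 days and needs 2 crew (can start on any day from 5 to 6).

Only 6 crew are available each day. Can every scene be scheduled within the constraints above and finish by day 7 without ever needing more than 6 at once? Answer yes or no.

yes

Schedule Task 1@1, Task 2@4, Task 4@1, Task 3@6: d1:5  d2:5  d3:2  d4:4  d5:4  d6:2  d7:2 — peak 5 ≤ 6.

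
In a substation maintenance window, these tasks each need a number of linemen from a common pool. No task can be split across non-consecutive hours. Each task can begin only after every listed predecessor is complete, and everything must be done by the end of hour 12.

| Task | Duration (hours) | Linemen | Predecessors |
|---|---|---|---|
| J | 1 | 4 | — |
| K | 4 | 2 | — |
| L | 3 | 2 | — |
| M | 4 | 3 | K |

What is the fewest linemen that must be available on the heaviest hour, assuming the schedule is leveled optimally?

4

Early-start (J@1, K@1, L@1, M@5) gives peak 8: h1:8  h2:4  h3:4  h4:2  h5:3  h6:3  h7:3  h8:3  h9:0  h10:0  h11:0  h12:0.
Shift K→2, L→2, M→6.
Schedule J@1, K@2, L@2, M@6: h1:4  h2:4  h3:4  h4:4  h5:2  h6:3  h7:3  h8:3  h9:3  h10:0  h11:0  h12:0 — peak 4.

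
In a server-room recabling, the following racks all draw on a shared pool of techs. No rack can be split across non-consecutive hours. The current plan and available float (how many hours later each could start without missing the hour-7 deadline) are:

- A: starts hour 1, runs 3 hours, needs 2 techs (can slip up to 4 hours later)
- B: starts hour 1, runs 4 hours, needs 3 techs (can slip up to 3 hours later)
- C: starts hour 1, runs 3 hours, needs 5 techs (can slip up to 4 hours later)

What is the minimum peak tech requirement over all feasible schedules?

5

Early-start (A@1, B@1, C@1) gives peak 10: h1:10  h2:10  h3:10  h4:3  h5:0  h6:0  h7:0.
Shift C→5.
Schedule A@1, B@1, C@5: h1:5  h2:5  h3:5  h4:3  h5:5  h6:5  h7:5 — peak 5.
Total tech-hours = 33 over 7 hours ⇒ peak ≥ ⌈33/7⌉ = 5, so 5 is optimal.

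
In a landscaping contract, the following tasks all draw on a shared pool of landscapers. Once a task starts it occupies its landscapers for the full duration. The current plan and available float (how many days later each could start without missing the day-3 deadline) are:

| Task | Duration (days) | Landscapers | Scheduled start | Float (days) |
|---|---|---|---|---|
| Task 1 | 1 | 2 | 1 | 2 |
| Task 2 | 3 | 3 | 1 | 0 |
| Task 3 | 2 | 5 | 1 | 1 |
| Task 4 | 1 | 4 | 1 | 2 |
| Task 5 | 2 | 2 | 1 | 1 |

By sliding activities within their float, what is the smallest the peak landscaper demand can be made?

10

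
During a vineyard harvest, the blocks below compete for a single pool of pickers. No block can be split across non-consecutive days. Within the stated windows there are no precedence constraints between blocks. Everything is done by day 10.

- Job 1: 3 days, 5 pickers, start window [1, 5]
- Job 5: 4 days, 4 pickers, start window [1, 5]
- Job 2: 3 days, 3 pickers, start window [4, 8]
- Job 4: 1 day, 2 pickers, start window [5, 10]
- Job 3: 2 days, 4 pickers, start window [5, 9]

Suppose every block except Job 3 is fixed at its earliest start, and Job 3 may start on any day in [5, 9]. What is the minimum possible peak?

9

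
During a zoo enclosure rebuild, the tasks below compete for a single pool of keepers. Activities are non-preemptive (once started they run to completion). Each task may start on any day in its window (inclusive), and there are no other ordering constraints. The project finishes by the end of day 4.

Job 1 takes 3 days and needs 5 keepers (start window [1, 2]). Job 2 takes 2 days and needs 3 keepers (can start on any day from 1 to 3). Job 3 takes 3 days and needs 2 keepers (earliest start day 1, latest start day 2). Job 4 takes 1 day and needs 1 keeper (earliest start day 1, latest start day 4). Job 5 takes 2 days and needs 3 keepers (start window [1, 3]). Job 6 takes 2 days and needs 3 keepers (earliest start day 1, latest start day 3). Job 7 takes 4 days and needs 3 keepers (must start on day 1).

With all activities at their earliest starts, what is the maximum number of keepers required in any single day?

Early-start schedule: Job 1@1, Job 2@1, Job 3@1, Job 4@1, Job 5@1, Job 6@1, Job 7@1.
Load per day: day 1: 20, day 2: 19, day 3: 10, day 4: 3.
Peak is 20.

20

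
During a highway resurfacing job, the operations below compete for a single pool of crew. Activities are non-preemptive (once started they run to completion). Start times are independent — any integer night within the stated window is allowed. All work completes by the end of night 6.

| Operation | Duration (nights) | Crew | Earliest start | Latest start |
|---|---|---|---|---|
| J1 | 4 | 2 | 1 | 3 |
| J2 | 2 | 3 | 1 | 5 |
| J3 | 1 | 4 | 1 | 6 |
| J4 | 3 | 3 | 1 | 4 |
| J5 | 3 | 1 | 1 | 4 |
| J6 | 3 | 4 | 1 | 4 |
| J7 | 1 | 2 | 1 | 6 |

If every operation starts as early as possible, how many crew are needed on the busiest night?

19

Early-start schedule: J1@1, J2@1, J3@1, J4@1, J5@1, J6@1, J7@1.
Load per night: night 1: 19, night 2: 13, night 3: 10, night 4: 2, night 5: 0, night 6: 0.
Peak is 19.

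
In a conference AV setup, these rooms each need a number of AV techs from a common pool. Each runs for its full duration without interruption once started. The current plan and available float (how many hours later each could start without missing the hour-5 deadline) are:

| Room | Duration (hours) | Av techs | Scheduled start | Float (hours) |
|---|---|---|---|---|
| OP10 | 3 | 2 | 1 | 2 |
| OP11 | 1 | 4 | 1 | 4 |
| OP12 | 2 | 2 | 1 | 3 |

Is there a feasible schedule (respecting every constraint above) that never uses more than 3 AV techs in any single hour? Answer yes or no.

The minimum achievable peak is 4; 3 < 4, so no feasible schedule stays within the cap.

no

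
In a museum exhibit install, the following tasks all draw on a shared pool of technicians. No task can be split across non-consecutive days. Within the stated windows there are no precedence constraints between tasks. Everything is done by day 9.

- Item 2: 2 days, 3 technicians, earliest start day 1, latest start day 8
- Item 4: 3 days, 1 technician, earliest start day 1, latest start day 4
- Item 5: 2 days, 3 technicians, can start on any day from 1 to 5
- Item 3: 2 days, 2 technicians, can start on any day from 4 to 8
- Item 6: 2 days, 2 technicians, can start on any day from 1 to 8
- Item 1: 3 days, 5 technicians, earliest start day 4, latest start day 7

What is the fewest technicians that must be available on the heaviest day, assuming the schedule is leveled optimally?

Early-start (Item 2@1, Item 4@1, Item 5@1, Item 3@4, Item 6@1, Item 1@4) gives peak 9: d1:9  d2:9  d3:1  d4:7  d5:7  d6:5  d7:0  d8:0  d9:0.
Shift Item 5→3, Item 6→5, Item 1→7.
Schedule Item 2@1, Item 4@1, Item 5@3, Item 3@4, Item 6@5, Item 1@7: d1:4  d2:4  d3:4  d4:5  d5:4  d6:2  d7:5  d8:5  d9:5 — peak 5.
Total technician-days = 38 over 9 days ⇒ peak ≥ ⌈38/9⌉ = 5, so 5 is optimal.

5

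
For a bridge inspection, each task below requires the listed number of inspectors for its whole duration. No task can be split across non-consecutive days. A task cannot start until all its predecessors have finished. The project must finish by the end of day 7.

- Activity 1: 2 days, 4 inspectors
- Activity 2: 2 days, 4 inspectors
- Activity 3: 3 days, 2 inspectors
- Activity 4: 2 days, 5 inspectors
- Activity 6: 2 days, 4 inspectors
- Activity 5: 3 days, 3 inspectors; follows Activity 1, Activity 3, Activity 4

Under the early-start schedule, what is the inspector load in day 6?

3

At early start, day 6 has: Activity 5.
Demand: 3 = 3.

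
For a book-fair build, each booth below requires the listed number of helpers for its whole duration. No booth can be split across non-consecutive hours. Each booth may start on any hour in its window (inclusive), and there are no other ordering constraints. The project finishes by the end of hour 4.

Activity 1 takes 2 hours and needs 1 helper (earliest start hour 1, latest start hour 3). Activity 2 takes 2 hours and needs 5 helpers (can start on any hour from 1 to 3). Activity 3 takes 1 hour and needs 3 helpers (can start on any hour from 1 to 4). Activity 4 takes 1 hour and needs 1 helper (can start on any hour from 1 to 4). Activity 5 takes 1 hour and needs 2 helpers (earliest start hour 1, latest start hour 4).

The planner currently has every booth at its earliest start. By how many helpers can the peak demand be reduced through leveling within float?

7

Early-start peak: h1:12  h2:6  h3:0  h4:0 ⇒ 12.
Leveled (Activity 1@1, Activity 2@3, Activity 3@1, Activity 4@1, Activity 5@2): h1:5  h2:3  h3:5  h4:5 ⇒ 5.
Reduction 12 − 5 = 7.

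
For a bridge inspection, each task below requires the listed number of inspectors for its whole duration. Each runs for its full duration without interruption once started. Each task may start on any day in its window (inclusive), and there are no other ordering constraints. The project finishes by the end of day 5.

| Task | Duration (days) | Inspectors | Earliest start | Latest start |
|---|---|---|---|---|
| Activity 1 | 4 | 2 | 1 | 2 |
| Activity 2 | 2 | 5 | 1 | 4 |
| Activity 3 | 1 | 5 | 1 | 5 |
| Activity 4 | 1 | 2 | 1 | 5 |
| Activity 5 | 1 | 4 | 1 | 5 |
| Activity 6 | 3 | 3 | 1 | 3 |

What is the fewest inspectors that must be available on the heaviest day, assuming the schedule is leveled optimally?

9

Early-start (Activity 1@1, Activity 2@1, Activity 3@1, Activity 4@1, Activity 5@1, Activity 6@1) gives peak 21: d1:21  d2:10  d3:5  d4:2  d5:0.
Shift Activity 3→5, Activity 5→3, Activity 6→3.
Schedule Activity 1@1, Activity 2@1, Activity 3@5, Activity 4@1, Activity 5@3, Activity 6@3: d1:9  d2:7  d3:9  d4:5  d5:8 — peak 9.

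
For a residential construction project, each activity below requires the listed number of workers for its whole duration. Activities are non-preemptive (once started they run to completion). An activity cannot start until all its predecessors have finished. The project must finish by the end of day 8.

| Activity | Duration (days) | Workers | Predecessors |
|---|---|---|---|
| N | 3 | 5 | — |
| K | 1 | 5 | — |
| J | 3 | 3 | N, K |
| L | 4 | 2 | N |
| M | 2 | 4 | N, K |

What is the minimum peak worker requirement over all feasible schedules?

9

Early-start (N@1, K@1, J@4, L@4, M@4) gives peak 10: d1:10  d2:5  d3:5  d4:9  d5:9  d6:5  d7:2  d8:0.
Shift K→4, J→5, M→5.
Schedule N@1, K@4, J@5, L@4, M@5: d1:5  d2:5  d3:5  d4:7  d5:9  d6:9  d7:5  d8:0 — peak 9.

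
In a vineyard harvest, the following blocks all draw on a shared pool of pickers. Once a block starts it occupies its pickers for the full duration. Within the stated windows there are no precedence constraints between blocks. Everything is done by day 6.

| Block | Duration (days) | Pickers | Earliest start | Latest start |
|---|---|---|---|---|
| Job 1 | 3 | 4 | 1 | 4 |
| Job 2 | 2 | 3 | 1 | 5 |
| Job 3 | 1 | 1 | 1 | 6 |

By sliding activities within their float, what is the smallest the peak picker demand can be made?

4

Early-start (Job 1@1, Job 2@1, Job 3@1) gives peak 8: d1:8  d2:7  d3:4  d4:0  d5:0  d6:0.
Shift Job 2→4, Job 3→4.
Schedule Job 1@1, Job 2@4, Job 3@4: d1:4  d2:4  d3:4  d4:4  d5:3  d6:0 — peak 4.
Total picker-days = 19 over 6 days ⇒ peak ≥ ⌈19/6⌉ = 4, so 4 is optimal.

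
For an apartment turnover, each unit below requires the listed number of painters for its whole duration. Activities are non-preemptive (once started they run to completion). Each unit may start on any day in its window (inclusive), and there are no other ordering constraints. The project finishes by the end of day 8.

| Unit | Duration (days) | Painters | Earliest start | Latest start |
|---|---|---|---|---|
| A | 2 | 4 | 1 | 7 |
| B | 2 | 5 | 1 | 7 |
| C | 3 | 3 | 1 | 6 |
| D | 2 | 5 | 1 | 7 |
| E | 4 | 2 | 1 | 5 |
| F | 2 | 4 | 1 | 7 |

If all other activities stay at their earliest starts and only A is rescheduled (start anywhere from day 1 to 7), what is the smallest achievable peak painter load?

19

A@1: d1:23  d2:23  d3:5  d4:2  d5:0  d6:0  d7:0  d8:0 → peak 23
A@2: d1:19  d2:23  d3:9  d4:2  d5:0  d6:0  d7:0  d8:0 → peak 23
A@3: d1:19  d2:19  d3:9  d4:6  d5:0  d6:0  d7:0  d8:0 → peak 19
A@4: d1:19  d2:19  d3:5  d4:6  d5:4  d6:0  d7:0  d8:0 → peak 19
A@5: d1:19  d2:19  d3:5  d4:2  d5:4  d6:4  d7:0  d8:0 → peak 19
A@6: d1:19  d2:19  d3:5  d4:2  d5:0  d6:4  d7:4  d8:0 → peak 19
A@7: d1:19  d2:19  d3:5  d4:2  d5:0  d6:0  d7:4  d8:4 → peak 19
Best is A@3, peak 19.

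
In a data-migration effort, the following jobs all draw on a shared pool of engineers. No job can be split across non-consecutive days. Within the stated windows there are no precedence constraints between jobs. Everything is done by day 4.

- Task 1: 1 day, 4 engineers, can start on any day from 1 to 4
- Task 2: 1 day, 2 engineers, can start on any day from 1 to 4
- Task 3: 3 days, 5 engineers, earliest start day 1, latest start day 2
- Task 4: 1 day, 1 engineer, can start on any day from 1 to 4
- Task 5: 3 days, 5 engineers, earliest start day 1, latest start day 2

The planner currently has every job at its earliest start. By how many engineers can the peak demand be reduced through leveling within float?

Early-start peak: d1:17  d2:10  d3:10  d4:0 ⇒ 17.
Leveled (Task 1@1, Task 2@1, Task 3@2, Task 4@1, Task 5@2): d1:7  d2:10  d3:10  d4:10 ⇒ 10.
Reduction 17 − 10 = 7.

7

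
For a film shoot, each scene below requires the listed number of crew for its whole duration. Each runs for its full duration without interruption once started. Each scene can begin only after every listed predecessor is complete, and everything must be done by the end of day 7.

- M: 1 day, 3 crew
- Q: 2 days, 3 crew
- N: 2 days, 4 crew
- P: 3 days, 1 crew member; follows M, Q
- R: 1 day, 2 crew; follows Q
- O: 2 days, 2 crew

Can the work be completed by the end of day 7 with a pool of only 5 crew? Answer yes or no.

yes

Schedule M@1, Q@2, N@4, P@4, R@6, O@1: d1:5  d2:5  d3:3  d4:5  d5:5  d6:3  d7:0 — peak 5 ≤ 5.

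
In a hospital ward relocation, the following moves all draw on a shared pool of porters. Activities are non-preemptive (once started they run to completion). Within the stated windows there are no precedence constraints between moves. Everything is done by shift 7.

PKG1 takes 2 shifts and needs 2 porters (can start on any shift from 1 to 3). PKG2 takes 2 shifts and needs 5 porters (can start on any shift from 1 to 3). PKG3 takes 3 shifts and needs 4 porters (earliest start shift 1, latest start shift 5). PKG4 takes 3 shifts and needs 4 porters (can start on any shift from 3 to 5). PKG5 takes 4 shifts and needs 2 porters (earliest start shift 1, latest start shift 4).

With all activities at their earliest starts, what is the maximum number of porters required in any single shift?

13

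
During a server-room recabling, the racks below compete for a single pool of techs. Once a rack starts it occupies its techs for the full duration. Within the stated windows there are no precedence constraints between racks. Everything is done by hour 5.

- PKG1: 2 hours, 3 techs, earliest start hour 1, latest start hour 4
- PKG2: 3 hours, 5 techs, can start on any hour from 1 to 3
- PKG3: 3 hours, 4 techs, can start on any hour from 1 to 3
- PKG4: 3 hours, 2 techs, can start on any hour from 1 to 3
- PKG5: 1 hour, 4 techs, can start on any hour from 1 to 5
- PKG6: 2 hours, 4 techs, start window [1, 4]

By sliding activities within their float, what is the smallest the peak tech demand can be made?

11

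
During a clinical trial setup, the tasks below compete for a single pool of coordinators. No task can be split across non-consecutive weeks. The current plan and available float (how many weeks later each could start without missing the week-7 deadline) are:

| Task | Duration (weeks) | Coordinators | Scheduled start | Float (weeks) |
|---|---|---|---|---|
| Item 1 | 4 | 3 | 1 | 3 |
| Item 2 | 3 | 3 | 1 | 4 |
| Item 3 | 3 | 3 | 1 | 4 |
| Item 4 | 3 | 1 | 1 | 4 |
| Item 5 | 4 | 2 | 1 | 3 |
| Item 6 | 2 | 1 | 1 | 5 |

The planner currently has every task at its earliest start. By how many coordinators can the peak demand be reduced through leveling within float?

6

Early-start peak: w1:13  w2:13  w3:12  w4:5  w5:0  w6:0  w7:0 ⇒ 13.
Leveled (Item 1@1, Item 2@1, Item 3@5, Item 4@1, Item 5@4, Item 6@4): w1:7  w2:7  w3:7  w4:6  w5:6  w6:5  w7:5 ⇒ 7.
Reduction 13 − 7 = 6.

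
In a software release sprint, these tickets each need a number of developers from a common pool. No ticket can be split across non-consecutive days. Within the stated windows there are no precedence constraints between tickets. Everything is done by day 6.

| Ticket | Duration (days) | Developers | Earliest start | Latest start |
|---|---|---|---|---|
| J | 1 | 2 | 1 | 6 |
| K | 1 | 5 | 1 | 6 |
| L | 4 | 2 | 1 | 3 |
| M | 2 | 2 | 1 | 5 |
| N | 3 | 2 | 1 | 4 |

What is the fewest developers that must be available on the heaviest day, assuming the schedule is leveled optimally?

Early-start (J@1, K@1, L@1, M@1, N@1) gives peak 13: d1:13  d2:6  d3:4  d4:2  d5:0  d6:0.
Shift K→6, L→2, N→3.
Schedule J@1, K@6, L@2, M@1, N@3: d1:4  d2:4  d3:4  d4:4  d5:4  d6:5 — peak 5.
Total developer-days = 25 over 6 days ⇒ peak ≥ ⌈25/6⌉ = 5, so 5 is optimal.

5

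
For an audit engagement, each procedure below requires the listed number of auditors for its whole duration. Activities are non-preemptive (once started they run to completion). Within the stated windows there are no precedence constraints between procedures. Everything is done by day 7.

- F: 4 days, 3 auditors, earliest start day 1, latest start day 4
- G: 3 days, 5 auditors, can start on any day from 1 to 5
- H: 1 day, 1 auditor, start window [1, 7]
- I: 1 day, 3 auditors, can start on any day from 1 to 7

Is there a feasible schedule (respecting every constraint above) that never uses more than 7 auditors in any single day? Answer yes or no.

Schedule F@1, G@5, H@1, I@2: d1:4  d2:6  d3:3  d4:3  d5:5  d6:5  d7:5 — peak 6 ≤ 7.

yes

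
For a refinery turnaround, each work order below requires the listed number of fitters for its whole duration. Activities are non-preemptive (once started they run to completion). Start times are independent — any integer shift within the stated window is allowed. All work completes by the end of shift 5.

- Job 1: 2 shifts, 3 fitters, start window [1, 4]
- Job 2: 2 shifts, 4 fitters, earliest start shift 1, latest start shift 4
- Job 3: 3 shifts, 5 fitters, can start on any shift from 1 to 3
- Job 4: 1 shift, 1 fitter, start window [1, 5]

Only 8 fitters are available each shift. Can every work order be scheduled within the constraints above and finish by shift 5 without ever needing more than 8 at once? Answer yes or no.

yes

Schedule Job 1@1, Job 2@1, Job 3@3, Job 4@3: s1:7  s2:7  s3:6  s4:5  s5:5 — peak 7 ≤ 8.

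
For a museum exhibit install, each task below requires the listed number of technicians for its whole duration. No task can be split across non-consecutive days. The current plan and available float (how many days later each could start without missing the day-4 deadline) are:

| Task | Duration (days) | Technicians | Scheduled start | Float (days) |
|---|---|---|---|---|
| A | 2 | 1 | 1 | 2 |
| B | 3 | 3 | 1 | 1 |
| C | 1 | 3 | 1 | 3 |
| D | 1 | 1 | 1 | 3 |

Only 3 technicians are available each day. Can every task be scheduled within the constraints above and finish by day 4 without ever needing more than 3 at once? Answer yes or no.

Total technician-days = 15; over 4 days the average is 15/4 > 3, so some day must exceed 3.

no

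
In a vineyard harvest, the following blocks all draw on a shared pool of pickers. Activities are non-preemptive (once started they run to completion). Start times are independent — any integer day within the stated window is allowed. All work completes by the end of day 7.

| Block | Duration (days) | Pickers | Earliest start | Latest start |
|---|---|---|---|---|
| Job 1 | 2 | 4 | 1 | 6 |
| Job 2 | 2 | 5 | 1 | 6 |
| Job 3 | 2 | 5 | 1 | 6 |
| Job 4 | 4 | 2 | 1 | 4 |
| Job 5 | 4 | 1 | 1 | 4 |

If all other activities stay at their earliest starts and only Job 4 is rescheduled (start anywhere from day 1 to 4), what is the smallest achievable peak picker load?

Job 4@1: d1:17  d2:17  d3:3  d4:3  d5:0  d6:0  d7:0 → peak 17
Job 4@2: d1:15  d2:17  d3:3  d4:3  d5:2  d6:0  d7:0 → peak 17
Job 4@3: d1:15  d2:15  d3:3  d4:3  d5:2  d6:2  d7:0 → peak 15
Job 4@4: d1:15  d2:15  d3:1  d4:3  d5:2  d6:2  d7:2 → peak 15
Best is Job 4@3, peak 15.

15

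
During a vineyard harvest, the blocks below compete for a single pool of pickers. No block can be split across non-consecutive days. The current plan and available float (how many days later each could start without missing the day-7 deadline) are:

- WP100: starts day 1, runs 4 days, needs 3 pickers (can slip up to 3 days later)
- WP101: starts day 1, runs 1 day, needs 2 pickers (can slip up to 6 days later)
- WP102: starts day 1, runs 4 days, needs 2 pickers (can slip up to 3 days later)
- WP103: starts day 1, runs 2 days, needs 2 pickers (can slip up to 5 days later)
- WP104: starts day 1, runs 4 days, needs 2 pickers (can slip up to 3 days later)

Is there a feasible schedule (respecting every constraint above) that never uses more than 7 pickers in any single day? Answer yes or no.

yes

Schedule WP100@1, WP101@1, WP102@1, WP103@2, WP104@4: d1:7  d2:7  d3:7  d4:7  d5:2  d6:2  d7:2 — peak 7 ≤ 7.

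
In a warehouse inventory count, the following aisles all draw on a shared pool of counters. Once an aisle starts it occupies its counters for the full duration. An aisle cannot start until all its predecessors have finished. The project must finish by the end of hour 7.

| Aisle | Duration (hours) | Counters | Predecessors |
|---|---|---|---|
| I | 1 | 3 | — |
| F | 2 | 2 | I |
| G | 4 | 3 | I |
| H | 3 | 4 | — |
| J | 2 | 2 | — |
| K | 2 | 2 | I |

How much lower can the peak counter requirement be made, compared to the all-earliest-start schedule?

Early-start peak: h1:9  h2:13  h3:11  h4:3  h5:3  h6:0  h7:0 ⇒ 13.
Leveled (I@1, F@2, G@2, H@4, J@1, K@6): h1:5  h2:7  h3:5  h4:7  h5:7  h6:6  h7:2 ⇒ 7.
Reduction 13 − 7 = 6.

6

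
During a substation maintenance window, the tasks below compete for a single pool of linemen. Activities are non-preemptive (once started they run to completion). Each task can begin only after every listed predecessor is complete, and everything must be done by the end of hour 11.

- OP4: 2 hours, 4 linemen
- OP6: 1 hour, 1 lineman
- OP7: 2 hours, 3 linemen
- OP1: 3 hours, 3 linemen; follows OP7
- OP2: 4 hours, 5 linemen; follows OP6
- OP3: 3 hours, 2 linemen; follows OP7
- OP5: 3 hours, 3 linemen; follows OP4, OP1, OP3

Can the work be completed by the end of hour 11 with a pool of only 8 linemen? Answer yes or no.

yes

Schedule OP4@1, OP6@1, OP7@1, OP1@3, OP2@3, OP3@6, OP5@9: h1:8  h2:7  h3:8  h4:8  h5:8  h6:7  h7:2  h8:2  h9:3  h10:3  h11:3 — peak 8 ≤ 8.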